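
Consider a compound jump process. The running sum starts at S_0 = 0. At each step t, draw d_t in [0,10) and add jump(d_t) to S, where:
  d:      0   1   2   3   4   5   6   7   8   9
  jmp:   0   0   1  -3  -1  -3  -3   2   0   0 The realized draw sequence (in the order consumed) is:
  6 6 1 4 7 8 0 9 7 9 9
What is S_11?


t=0: S=0, d=6, jump=-3, S_1=-3
t=1: S=-3, d=6, jump=-3, S_2=-6
t=2: S=-6, d=1, jump=0, S_3=-6
t=3: S=-6, d=4, jump=-1, S_4=-7
t=4: S=-7, d=7, jump=2, S_5=-5
t=5: S=-5, d=8, jump=0, S_6=-5
t=6: S=-5, d=0, jump=0, S_7=-5
t=7: S=-5, d=9, jump=0, S_8=-5
t=8: S=-5, d=7, jump=2, S_9=-3
t=9: S=-3, d=9, jump=0, S_10=-3
t=10: S=-3, d=9, jump=0, S_11=-3

-3


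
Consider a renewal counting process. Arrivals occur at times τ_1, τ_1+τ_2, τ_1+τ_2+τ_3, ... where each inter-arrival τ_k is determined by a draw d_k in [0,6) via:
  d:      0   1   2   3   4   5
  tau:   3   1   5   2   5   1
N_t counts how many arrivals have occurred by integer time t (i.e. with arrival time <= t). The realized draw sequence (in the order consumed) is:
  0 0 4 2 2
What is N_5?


1

draw d_1=0: τ_1=3, arrival time A_1=3
draw d_2=0: τ_2=3, arrival time A_2=6
draw d_3=4: τ_3=5, arrival time A_3=11
draw d_4=2: τ_4=5, arrival time A_4=16
draw d_5=2: τ_5=5, arrival time A_5=21
N_t over t=0..5: 0:0 1:0 2:0 3:1 4:1 5:1


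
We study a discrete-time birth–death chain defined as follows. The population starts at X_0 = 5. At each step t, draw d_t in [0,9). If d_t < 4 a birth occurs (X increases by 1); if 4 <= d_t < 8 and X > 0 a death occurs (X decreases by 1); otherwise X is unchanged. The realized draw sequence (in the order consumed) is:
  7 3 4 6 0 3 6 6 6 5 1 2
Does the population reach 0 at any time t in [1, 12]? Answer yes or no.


no

t=0: X=5, d=7 → death, X_1=4
t=1: X=4, d=3 → birth, X_2=5
t=2: X=5, d=4 → death, X_3=4
t=3: X=4, d=6 → death, X_4=3
t=4: X=3, d=0 → birth, X_5=4
t=5: X=4, d=3 → birth, X_6=5
t=6: X=5, d=6 → death, X_7=4
t=7: X=4, d=6 → death, X_8=3
t=8: X=3, d=6 → death, X_9=2
t=9: X=2, d=5 → death, X_10=1
t=10: X=1, d=1 → birth, X_11=2
t=11: X=2, d=2 → birth, X_12=3


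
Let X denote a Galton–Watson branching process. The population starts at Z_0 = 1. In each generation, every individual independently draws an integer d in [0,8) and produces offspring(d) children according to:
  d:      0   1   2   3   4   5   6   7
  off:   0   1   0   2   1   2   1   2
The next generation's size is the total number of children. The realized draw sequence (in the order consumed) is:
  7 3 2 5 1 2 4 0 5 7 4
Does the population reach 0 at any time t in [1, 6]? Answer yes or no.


gen 0: Z_0=1, draws=[7], offspring=[2], Z_1=2
gen 1: Z_1=2, draws=[3, 2], offspring=[2, 0], Z_2=2
gen 2: Z_2=2, draws=[5, 1], offspring=[2, 1], Z_3=3
gen 3: Z_3=3, draws=[2, 4, 0], offspring=[0, 1, 0], Z_4=1
gen 4: Z_4=1, draws=[5], offspring=[2], Z_5=2
gen 5: Z_5=2, draws=[7, 4], offspring=[2, 1], Z_6=3

no


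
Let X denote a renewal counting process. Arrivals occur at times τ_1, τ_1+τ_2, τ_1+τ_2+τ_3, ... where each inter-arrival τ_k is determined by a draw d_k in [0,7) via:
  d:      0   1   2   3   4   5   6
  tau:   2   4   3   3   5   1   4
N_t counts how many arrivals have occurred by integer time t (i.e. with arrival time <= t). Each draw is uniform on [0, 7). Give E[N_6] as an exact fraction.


Inter-arrival values over d=0..6: [2, 4, 3, 3, 5, 1, 4]
Each d has probability 1/7, so the pmf of τ is: f(1) = 1/7, f(2) = 1/7, f(3) = 2/7, f(4) = 2/7, f(5) = 1/7
Renewal equation for m(n) = E[N_n]: condition on τ_1 = k (if k <= n, one arrival plus a fresh copy on the remaining n−k steps): m(n) = F(n) + Σ_{k<=n} f(k)·m(n−k), where F(n) = P(τ <= n) and m(0) = 0
m(1) = F(1) = 1/7
m(2) = F(2) + f(1)·m(1) = 2/7 + 1/7·1/7 = 15/49
m(3) = F(3) + f(1)·m(2) + f(2)·m(1) = 4/7 + 1/7·15/49 + 1/7·1/7 = 218/343
m(4) = F(4) + f(1)·m(3) + f(2)·m(2) + f(3)·m(1) = 6/7 + 1/7·218/343 + 1/7·15/49 + 2/7·1/7 = 2479/2401
m(5) = F(5) + f(1)·m(4) + f(2)·m(3) + f(3)·m(2) + f(4)·m(1) = 1 + 1/7·2479/2401 + 1/7·218/343 + 2/7·15/49 + 2/7·1/7 = 22968/16807
m(6) = F(6) + f(1)·m(5) + f(2)·m(4) + f(3)·m(3) + f(4)·m(2) + f(5)·m(1) = 1 + 1/7·22968/16807 + 1/7·2479/2401 + 2/7·218/343 + 2/7·15/49 + 1/7·1/7 = 192025/117649
E[N_6] = m(6) = 192025/117649

192025/117649


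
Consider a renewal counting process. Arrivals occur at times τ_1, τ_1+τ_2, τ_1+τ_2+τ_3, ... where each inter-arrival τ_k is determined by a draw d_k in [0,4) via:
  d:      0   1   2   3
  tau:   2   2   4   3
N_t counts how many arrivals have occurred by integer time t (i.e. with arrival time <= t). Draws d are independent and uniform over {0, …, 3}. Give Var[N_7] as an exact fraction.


5/16

Inter-arrival values over d=0..3: [2, 2, 4, 3]
Each d has probability 1/4, so the pmf of τ is: f(2) = 1/2, f(3) = 1/4, f(4) = 1/4
Let p_n(j) = P(N_n = j), with p_0 = [1]. Condition on τ_1: p_n(0) = P(τ > n), and for j >= 1, p_n(j) = Σ_{k<=n} f(k)·p_{n−k}(j−1)
p_1 = [1]  (j = 0)
p_2 = [1/2, 1/2]  (j = 0..1)
p_3 = [1/4, 3/4]  (j = 0..1)
p_4 = [0, 3/4, 1/4]  (j = 0..2)
p_5 = [0, 1/2, 1/2]  (j = 0..2)
p_6 = [0, 3/16, 11/16, 1/8]  (j = 0..3)
p_7 = [0, 1/16, 5/8, 5/16]  (j = 0..3)
E[N_7] = Σ j·p_7(j) = 9/4;  E[N_7²] = Σ j²·p_7(j) = 43/8
Var[N_7] = 43/8 − (9/4)² = 5/16


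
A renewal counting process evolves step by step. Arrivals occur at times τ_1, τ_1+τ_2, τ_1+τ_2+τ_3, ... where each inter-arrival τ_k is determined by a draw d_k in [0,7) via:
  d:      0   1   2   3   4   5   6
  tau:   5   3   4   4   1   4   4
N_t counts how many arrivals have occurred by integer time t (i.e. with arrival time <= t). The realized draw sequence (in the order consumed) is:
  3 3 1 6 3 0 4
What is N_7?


draw d_1=3: τ_1=4, arrival time A_1=4
draw d_2=3: τ_2=4, arrival time A_2=8
draw d_3=1: τ_3=3, arrival time A_3=11
draw d_4=6: τ_4=4, arrival time A_4=15
draw d_5=3: τ_5=4, arrival time A_5=19
draw d_6=0: τ_6=5, arrival time A_6=24
draw d_7=4: τ_7=1, arrival time A_7=25
N_t over t=0..7: 0:0 1:0 2:0 3:0 4:1 5:1 6:1 7:1

1


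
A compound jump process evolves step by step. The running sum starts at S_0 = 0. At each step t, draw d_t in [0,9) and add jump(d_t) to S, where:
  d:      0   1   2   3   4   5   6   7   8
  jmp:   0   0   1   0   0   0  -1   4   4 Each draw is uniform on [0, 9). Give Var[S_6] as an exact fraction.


484/27

Outcome values over d=0..8: [0, 0, 1, 0, 0, 0, -1, 4, 4]
Σy = 8, Σy² = 34, M = 9
μ = 8/9 = 8/9,  σ² = 34/9 − (8/9)² = 242/81
Independent increments: Var[S_6] = 6·σ² = 6·(242/81) = 484/27


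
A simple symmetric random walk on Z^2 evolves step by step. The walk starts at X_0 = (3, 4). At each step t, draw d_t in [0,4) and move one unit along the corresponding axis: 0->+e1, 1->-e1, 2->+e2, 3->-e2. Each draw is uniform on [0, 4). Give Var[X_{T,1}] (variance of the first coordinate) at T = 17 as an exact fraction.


Outcome values over d=0..3: [1, -1, 0, 0]
Σy = 0, Σy² = 2, M = 4
μ = 0/4 = 0,  σ² = 2/4 − (0)² = 1/2
Independent increments: Var[X_17] = 17·σ² = 17·(1/2) = 17/2

17/2


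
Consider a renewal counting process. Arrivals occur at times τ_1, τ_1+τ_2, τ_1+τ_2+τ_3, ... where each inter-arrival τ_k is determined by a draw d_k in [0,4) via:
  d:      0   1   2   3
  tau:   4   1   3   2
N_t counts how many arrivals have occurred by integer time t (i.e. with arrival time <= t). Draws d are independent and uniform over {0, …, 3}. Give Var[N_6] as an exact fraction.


11254191/16777216

Inter-arrival values over d=0..3: [4, 1, 3, 2]
Each d has probability 1/4, so the pmf of τ is: f(1) = 1/4, f(2) = 1/4, f(3) = 1/4, f(4) = 1/4
Let p_n(j) = P(N_n = j), with p_0 = [1]. Condition on τ_1: p_n(0) = P(τ > n), and for j >= 1, p_n(j) = Σ_{k<=n} f(k)·p_{n−k}(j−1)
p_1 = [3/4, 1/4]  (j = 0..1)
p_2 = [1/2, 7/16, 1/16]  (j = 0..2)
p_3 = [1/4, 9/16, 11/64, 1/64]  (j = 0..3)
p_4 = [0, 5/8, 5/16, 15/256, 1/256]  (j = 0..4)
p_5 = [0, 3/8, 15/32, 35/256, 19/1024, 1/1024]  (j = 0..5)
p_6 = [0, 3/16, 1/2, 65/256, 27/512, 23/4096, 1/4096]  (j = 0..6)
E[N_6] = Σ j·p_6(j) = 8969/4096;  E[N_6²] = Σ j²·p_6(j) = 22387/4096
Var[N_6] = 22387/4096 − (8969/4096)² = 11254191/16777216


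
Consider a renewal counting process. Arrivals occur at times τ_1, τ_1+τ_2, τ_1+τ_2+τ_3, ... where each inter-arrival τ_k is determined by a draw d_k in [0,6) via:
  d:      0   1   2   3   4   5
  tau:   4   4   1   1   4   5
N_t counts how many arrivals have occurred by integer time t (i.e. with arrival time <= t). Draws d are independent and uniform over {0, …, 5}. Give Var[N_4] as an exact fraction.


11825/26244

Inter-arrival values over d=0..5: [4, 4, 1, 1, 4, 5]
Each d has probability 1/6, so the pmf of τ is: f(1) = 1/3, f(4) = 1/2, f(5) = 1/6
Let p_n(j) = P(N_n = j), with p_0 = [1]. Condition on τ_1: p_n(0) = P(τ > n), and for j >= 1, p_n(j) = Σ_{k<=n} f(k)·p_{n−k}(j−1)
p_1 = [2/3, 1/3]  (j = 0..1)
p_2 = [2/3, 2/9, 1/9]  (j = 0..2)
p_3 = [2/3, 2/9, 2/27, 1/27]  (j = 0..3)
p_4 = [1/6, 13/18, 2/27, 2/81, 1/81]  (j = 0..4)
E[N_4] = Σ j·p_4(j) = 161/162;  E[N_4²] = Σ j²·p_4(j) = 233/162
Var[N_4] = 233/162 − (161/162)² = 11825/26244


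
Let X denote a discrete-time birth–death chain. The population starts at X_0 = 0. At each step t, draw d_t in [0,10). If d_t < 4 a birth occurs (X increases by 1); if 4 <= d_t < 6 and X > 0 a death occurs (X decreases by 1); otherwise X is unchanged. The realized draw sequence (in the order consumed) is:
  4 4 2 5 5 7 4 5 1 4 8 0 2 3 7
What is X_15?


3

t=0: X=0, d=4 → hold, X_1=0
t=1: X=0, d=4 → hold, X_2=0
t=2: X=0, d=2 → birth, X_3=1
t=3: X=1, d=5 → death, X_4=0
t=4: X=0, d=5 → hold, X_5=0
t=5: X=0, d=7 → hold, X_6=0
t=6: X=0, d=4 → hold, X_7=0
t=7: X=0, d=5 → hold, X_8=0
t=8: X=0, d=1 → birth, X_9=1
t=9: X=1, d=4 → death, X_10=0
t=10: X=0, d=8 → hold, X_11=0
t=11: X=0, d=0 → birth, X_12=1
t=12: X=1, d=2 → birth, X_13=2
t=13: X=2, d=3 → birth, X_14=3
t=14: X=3, d=7 → hold, X_15=3


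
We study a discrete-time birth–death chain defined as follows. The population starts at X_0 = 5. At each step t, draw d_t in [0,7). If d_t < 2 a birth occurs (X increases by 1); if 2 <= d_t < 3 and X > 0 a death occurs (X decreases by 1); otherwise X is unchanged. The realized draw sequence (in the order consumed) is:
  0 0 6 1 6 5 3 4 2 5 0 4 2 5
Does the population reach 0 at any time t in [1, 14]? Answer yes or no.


no

t=0: X=5, d=0 → birth, X_1=6
t=1: X=6, d=0 → birth, X_2=7
t=2: X=7, d=6 → hold, X_3=7
t=3: X=7, d=1 → birth, X_4=8
t=4: X=8, d=6 → hold, X_5=8
t=5: X=8, d=5 → hold, X_6=8
t=6: X=8, d=3 → hold, X_7=8
t=7: X=8, d=4 → hold, X_8=8
t=8: X=8, d=2 → death, X_9=7
t=9: X=7, d=5 → hold, X_10=7
t=10: X=7, d=0 → birth, X_11=8
t=11: X=8, d=4 → hold, X_12=8
t=12: X=8, d=2 → death, X_13=7
t=13: X=7, d=5 → hold, X_14=7


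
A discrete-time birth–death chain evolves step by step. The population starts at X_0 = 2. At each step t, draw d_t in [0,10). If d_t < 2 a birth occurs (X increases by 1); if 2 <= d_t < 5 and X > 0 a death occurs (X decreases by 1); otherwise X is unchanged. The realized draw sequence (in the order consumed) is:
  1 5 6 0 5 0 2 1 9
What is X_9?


5

t=0: X=2, d=1 → birth, X_1=3
t=1: X=3, d=5 → hold, X_2=3
t=2: X=3, d=6 → hold, X_3=3
t=3: X=3, d=0 → birth, X_4=4
t=4: X=4, d=5 → hold, X_5=4
t=5: X=4, d=0 → birth, X_6=5
t=6: X=5, d=2 → death, X_7=4
t=7: X=4, d=1 → birth, X_8=5
t=8: X=5, d=9 → hold, X_9=5


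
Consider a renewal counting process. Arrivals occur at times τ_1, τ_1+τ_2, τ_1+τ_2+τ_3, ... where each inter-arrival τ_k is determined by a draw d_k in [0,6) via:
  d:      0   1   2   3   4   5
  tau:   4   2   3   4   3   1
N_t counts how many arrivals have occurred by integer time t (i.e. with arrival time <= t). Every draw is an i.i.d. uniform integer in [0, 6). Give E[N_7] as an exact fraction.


Inter-arrival values over d=0..5: [4, 2, 3, 4, 3, 1]
Each d has probability 1/6, so the pmf of τ is: f(1) = 1/6, f(2) = 1/6, f(3) = 1/3, f(4) = 1/3
Renewal equation for m(n) = E[N_n]: condition on τ_1 = k (if k <= n, one arrival plus a fresh copy on the remaining n−k steps): m(n) = F(n) + Σ_{k<=n} f(k)·m(n−k), where F(n) = P(τ <= n) and m(0) = 0
m(1) = F(1) = 1/6
m(2) = F(2) + f(1)·m(1) = 1/3 + 1/6·1/6 = 13/36
m(3) = F(3) + f(1)·m(2) + f(2)·m(1) = 2/3 + 1/6·13/36 + 1/6·1/6 = 163/216
m(4) = F(4) + f(1)·m(3) + f(2)·m(2) + f(3)·m(1) = 1 + 1/6·163/216 + 1/6·13/36 + 1/3·1/6 = 1609/1296
m(5) = F(5) + f(1)·m(4) + f(2)·m(3) + f(3)·m(2) + f(4)·m(1) = 1 + 1/6·1609/1296 + 1/6·163/216 + 1/3·13/36 + 1/3·1/6 = 11731/7776
m(6) = F(6) + f(1)·m(5) + f(2)·m(4) + f(3)·m(3) + f(4)·m(2) = 1 + 1/6·11731/7776 + 1/6·1609/1296 + 1/3·163/216 + 1/3·13/36 = 85393/46656
m(7) = F(7) + f(1)·m(6) + f(2)·m(5) + f(3)·m(4) + f(4)·m(3) = 1 + 1/6·85393/46656 + 1/6·11731/7776 + 1/3·1609/1296 + 1/3·163/216 = 621979/279936
E[N_7] = m(7) = 621979/279936

621979/279936


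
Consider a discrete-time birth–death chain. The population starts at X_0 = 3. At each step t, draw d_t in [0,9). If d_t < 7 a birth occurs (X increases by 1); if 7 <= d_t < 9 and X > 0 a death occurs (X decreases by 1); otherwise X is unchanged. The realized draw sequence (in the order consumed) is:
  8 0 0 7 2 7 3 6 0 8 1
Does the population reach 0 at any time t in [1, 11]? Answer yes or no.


no

t=0: X=3, d=8 → death, X_1=2
t=1: X=2, d=0 → birth, X_2=3
t=2: X=3, d=0 → birth, X_3=4
t=3: X=4, d=7 → death, X_4=3
t=4: X=3, d=2 → birth, X_5=4
t=5: X=4, d=7 → death, X_6=3
t=6: X=3, d=3 → birth, X_7=4
t=7: X=4, d=6 → birth, X_8=5
t=8: X=5, d=0 → birth, X_9=6
t=9: X=6, d=8 → death, X_10=5
t=10: X=5, d=1 → birth, X_11=6


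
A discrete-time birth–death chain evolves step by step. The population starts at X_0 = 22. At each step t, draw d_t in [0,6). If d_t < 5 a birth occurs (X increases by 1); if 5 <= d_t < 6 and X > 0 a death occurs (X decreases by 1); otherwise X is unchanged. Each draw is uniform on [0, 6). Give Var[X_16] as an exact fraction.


X can drop by at most 1 per step and X_0 = 22 > T = 16, so X_t >= 22 − t >= 6 > 0 for every t <= 16: the floor at 0 (the 'and X > 0' condition) never binds. Hence X_16 = X_0 + Σ_{t<16} Y_t with i.i.d. increments Y_t = y(d_t) ∈ {+1, −1, 0}.
Outcome values over d=0..5: [1, 1, 1, 1, 1, -1]
Σy = 4, Σy² = 6, M = 6
μ = 4/6 = 2/3,  σ² = 6/6 − (2/3)² = 5/9
Independent increments: Var[X_16] = 16·σ² = 16·(5/9) = 80/9

80/9


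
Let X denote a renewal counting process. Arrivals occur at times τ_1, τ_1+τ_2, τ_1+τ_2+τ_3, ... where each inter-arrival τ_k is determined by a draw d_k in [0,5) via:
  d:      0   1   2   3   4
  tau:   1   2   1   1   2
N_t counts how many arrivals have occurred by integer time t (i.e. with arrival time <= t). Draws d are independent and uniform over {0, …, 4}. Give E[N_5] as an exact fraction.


10903/3125

Inter-arrival values over d=0..4: [1, 2, 1, 1, 2]
Each d has probability 1/5, so the pmf of τ is: f(1) = 3/5, f(2) = 2/5
Renewal equation for m(n) = E[N_n]: condition on τ_1 = k (if k <= n, one arrival plus a fresh copy on the remaining n−k steps): m(n) = F(n) + Σ_{k<=n} f(k)·m(n−k), where F(n) = P(τ <= n) and m(0) = 0
m(1) = F(1) = 3/5
m(2) = F(2) + f(1)·m(1) = 1 + 3/5·3/5 = 34/25
m(3) = F(3) + f(1)·m(2) + f(2)·m(1) = 1 + 3/5·34/25 + 2/5·3/5 = 257/125
m(4) = F(4) + f(1)·m(3) + f(2)·m(2) = 1 + 3/5·257/125 + 2/5·34/25 = 1736/625
m(5) = F(5) + f(1)·m(4) + f(2)·m(3) = 1 + 3/5·1736/625 + 2/5·257/125 = 10903/3125
E[N_5] = m(5) = 10903/3125


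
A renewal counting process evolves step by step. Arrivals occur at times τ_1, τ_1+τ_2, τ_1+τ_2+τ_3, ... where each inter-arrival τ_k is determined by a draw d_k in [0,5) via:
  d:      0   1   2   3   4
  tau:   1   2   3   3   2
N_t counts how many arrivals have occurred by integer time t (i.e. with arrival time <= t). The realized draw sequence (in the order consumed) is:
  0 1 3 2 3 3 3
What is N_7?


draw d_1=0: τ_1=1, arrival time A_1=1
draw d_2=1: τ_2=2, arrival time A_2=3
draw d_3=3: τ_3=3, arrival time A_3=6
draw d_4=2: τ_4=3, arrival time A_4=9
draw d_5=3: τ_5=3, arrival time A_5=12
draw d_6=3: τ_6=3, arrival time A_6=15
draw d_7=3: τ_7=3, arrival time A_7=18
N_t over t=0..7: 0:0 1:1 2:1 3:2 4:2 5:2 6:3 7:3

3


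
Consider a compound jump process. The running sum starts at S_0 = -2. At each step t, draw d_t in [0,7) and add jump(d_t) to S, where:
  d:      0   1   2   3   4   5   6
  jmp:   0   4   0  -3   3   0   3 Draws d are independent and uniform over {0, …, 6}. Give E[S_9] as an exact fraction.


Outcome values over d=0..6: [0, 4, 0, -3, 3, 0, 3]
Σy = 7, Σy² = 43, M = 7
μ = 7/7 = 1,  σ² = 43/7 − (1)² = 36/7
E[S_9] = -2 + 9·(1) = 7

7


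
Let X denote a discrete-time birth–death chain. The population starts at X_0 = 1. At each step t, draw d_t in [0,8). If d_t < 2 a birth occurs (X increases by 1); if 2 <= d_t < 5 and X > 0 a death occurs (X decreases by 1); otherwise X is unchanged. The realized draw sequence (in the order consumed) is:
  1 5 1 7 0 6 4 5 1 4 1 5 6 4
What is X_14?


t=0: X=1, d=1 → birth, X_1=2
t=1: X=2, d=5 → hold, X_2=2
t=2: X=2, d=1 → birth, X_3=3
t=3: X=3, d=7 → hold, X_4=3
t=4: X=3, d=0 → birth, X_5=4
t=5: X=4, d=6 → hold, X_6=4
t=6: X=4, d=4 → death, X_7=3
t=7: X=3, d=5 → hold, X_8=3
t=8: X=3, d=1 → birth, X_9=4
t=9: X=4, d=4 → death, X_10=3
t=10: X=3, d=1 → birth, X_11=4
t=11: X=4, d=5 → hold, X_12=4
t=12: X=4, d=6 → hold, X_13=4
t=13: X=4, d=4 → death, X_14=3

3


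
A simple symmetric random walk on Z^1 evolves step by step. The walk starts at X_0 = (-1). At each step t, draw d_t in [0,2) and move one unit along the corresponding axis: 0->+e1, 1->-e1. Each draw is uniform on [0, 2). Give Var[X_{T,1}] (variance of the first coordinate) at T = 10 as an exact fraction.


Outcome values over d=0..1: [1, -1]
Σy = 0, Σy² = 2, M = 2
μ = 0/2 = 0,  σ² = 2/2 − (0)² = 1
Independent increments: Var[X_10] = 10·σ² = 10·(1) = 10

10


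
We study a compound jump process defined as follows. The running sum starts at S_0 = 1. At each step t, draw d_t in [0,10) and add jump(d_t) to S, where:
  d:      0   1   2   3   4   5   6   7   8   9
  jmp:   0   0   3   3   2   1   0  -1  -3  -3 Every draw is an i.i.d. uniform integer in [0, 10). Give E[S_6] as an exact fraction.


Outcome values over d=0..9: [0, 0, 3, 3, 2, 1, 0, -1, -3, -3]
Σy = 2, Σy² = 42, M = 10
μ = 2/10 = 1/5,  σ² = 42/10 − (1/5)² = 104/25
E[S_6] = 1 + 6·(1/5) = 11/5

11/5


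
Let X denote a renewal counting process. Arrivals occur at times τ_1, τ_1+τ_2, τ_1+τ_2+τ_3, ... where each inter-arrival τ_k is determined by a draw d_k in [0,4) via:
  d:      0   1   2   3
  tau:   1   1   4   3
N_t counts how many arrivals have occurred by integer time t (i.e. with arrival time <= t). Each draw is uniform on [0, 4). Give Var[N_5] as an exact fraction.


903/1024

Inter-arrival values over d=0..3: [1, 1, 4, 3]
Each d has probability 1/4, so the pmf of τ is: f(1) = 1/2, f(3) = 1/4, f(4) = 1/4
Let p_n(j) = P(N_n = j), with p_0 = [1]. Condition on τ_1: p_n(0) = P(τ > n), and for j >= 1, p_n(j) = Σ_{k<=n} f(k)·p_{n−k}(j−1)
p_1 = [1/2, 1/2]  (j = 0..1)
p_2 = [1/2, 1/4, 1/4]  (j = 0..2)
p_3 = [1/4, 1/2, 1/8, 1/8]  (j = 0..3)
p_4 = [0, 1/2, 3/8, 1/16, 1/16]  (j = 0..4)
p_5 = [0, 1/4, 7/16, 1/4, 1/32, 1/32]  (j = 0..5)
E[N_5] = Σ j·p_5(j) = 69/32;  E[N_5²] = Σ j²·p_5(j) = 177/32
Var[N_5] = 177/32 − (69/32)² = 903/1024


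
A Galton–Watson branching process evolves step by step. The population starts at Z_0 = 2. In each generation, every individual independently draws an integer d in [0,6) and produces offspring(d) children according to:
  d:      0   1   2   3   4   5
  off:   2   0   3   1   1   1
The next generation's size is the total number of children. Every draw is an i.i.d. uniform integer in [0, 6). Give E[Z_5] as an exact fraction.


Outcome values over d=0..5: [2, 0, 3, 1, 1, 1]
Σy = 8, Σy² = 16, M = 6
μ = 8/6 = 4/3,  σ² = 16/6 − (4/3)² = 8/9
E[Z_0] = 2
E[Z_1] = 4/3·E[Z_0] = 8/3
E[Z_2] = 4/3·E[Z_1] = 32/9
E[Z_3] = 4/3·E[Z_2] = 128/27
E[Z_4] = 4/3·E[Z_3] = 512/81
E[Z_5] = 4/3·E[Z_4] = 2048/243

2048/243


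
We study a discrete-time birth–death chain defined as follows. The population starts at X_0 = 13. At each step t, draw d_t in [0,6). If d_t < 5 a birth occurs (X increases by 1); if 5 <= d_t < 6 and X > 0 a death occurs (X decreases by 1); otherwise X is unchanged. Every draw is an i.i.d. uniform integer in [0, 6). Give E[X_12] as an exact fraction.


X can drop by at most 1 per step and X_0 = 13 > T = 12, so X_t >= 13 − t >= 1 > 0 for every t <= 12: the floor at 0 (the 'and X > 0' condition) never binds. Hence X_12 = X_0 + Σ_{t<12} Y_t with i.i.d. increments Y_t = y(d_t) ∈ {+1, −1, 0}.
Outcome values over d=0..5: [1, 1, 1, 1, 1, -1]
Σy = 4, Σy² = 6, M = 6
μ = 4/6 = 2/3,  σ² = 6/6 − (2/3)² = 5/9
E[X_12] = 13 + 12·(2/3) = 21

21


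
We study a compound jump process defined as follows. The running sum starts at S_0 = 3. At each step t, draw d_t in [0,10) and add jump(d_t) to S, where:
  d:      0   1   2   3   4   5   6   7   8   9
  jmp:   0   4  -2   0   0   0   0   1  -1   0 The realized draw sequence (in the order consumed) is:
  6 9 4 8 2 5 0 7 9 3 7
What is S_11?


2

t=0: S=3, d=6, jump=0, S_1=3
t=1: S=3, d=9, jump=0, S_2=3
t=2: S=3, d=4, jump=0, S_3=3
t=3: S=3, d=8, jump=-1, S_4=2
t=4: S=2, d=2, jump=-2, S_5=0
t=5: S=0, d=5, jump=0, S_6=0
t=6: S=0, d=0, jump=0, S_7=0
t=7: S=0, d=7, jump=1, S_8=1
t=8: S=1, d=9, jump=0, S_9=1
t=9: S=1, d=3, jump=0, S_10=1
t=10: S=1, d=7, jump=1, S_11=2


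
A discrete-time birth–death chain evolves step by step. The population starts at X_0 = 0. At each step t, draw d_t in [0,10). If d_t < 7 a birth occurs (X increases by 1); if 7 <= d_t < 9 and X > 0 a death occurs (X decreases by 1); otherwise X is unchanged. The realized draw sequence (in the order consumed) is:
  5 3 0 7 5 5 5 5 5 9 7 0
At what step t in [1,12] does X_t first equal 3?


t=0: X=0, d=5 → birth, X_1=1
t=1: X=1, d=3 → birth, X_2=2
t=2: X=2, d=0 → birth, X_3=3
t=3: X=3, d=7 → death, X_4=2
t=4: X=2, d=5 → birth, X_5=3
t=5: X=3, d=5 → birth, X_6=4
t=6: X=4, d=5 → birth, X_7=5
t=7: X=5, d=5 → birth, X_8=6
t=8: X=6, d=5 → birth, X_9=7
t=9: X=7, d=9 → hold, X_10=7
t=10: X=7, d=7 → death, X_11=6
t=11: X=6, d=0 → birth, X_12=7

3


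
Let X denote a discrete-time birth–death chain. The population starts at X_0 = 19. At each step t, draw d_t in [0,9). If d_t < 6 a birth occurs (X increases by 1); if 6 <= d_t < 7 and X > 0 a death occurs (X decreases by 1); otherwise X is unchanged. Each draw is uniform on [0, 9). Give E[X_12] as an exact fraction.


77/3

X can drop by at most 1 per step and X_0 = 19 > T = 12, so X_t >= 19 − t >= 7 > 0 for every t <= 12: the floor at 0 (the 'and X > 0' condition) never binds. Hence X_12 = X_0 + Σ_{t<12} Y_t with i.i.d. increments Y_t = y(d_t) ∈ {+1, −1, 0}.
Outcome values over d=0..8: [1, 1, 1, 1, 1, 1, -1, 0, 0]
Σy = 5, Σy² = 7, M = 9
μ = 5/9 = 5/9,  σ² = 7/9 − (5/9)² = 38/81
E[X_12] = 19 + 12·(5/9) = 77/3


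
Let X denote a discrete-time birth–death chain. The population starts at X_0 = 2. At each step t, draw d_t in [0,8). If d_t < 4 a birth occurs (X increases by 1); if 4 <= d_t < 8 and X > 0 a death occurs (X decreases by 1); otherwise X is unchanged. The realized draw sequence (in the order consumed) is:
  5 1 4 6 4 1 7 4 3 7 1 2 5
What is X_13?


t=0: X=2, d=5 → death, X_1=1
t=1: X=1, d=1 → birth, X_2=2
t=2: X=2, d=4 → death, X_3=1
t=3: X=1, d=6 → death, X_4=0
t=4: X=0, d=4 → hold, X_5=0
t=5: X=0, d=1 → birth, X_6=1
t=6: X=1, d=7 → death, X_7=0
t=7: X=0, d=4 → hold, X_8=0
t=8: X=0, d=3 → birth, X_9=1
t=9: X=1, d=7 → death, X_10=0
t=10: X=0, d=1 → birth, X_11=1
t=11: X=1, d=2 → birth, X_12=2
t=12: X=2, d=5 → death, X_13=1

1


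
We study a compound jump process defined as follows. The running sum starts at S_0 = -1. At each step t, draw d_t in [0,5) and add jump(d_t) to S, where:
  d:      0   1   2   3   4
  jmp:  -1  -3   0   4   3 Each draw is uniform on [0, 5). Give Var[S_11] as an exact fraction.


Outcome values over d=0..4: [-1, -3, 0, 4, 3]
Σy = 3, Σy² = 35, M = 5
μ = 3/5 = 3/5,  σ² = 35/5 − (3/5)² = 166/25
Independent increments: Var[S_11] = 11·σ² = 11·(166/25) = 1826/25

1826/25


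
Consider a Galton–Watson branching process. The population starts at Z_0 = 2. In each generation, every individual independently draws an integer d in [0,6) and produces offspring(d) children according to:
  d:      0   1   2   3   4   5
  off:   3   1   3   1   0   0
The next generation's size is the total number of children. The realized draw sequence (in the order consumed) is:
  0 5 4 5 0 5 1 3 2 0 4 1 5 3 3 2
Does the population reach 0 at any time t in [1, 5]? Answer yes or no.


gen 0: Z_0=2, draws=[0, 5], offspring=[3, 0], Z_1=3
gen 1: Z_1=3, draws=[4, 5, 0], offspring=[0, 0, 3], Z_2=3
gen 2: Z_2=3, draws=[5, 1, 3], offspring=[0, 1, 1], Z_3=2
gen 3: Z_3=2, draws=[2, 0], offspring=[3, 3], Z_4=6
gen 4: Z_4=6, draws=[4, 1, 5, 3, 3, 2], offspring=[0, 1, 0, 1, 1, 3], Z_5=6

no


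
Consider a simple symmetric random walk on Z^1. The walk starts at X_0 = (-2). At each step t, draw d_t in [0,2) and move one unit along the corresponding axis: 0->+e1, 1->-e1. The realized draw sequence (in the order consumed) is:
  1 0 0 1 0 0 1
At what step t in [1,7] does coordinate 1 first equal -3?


t=0: X=(-2), d=1 → -e1, X_1=(-3)
t=1: X=(-3), d=0 → +e1, X_2=(-2)
t=2: X=(-2), d=0 → +e1, X_3=(-1)
t=3: X=(-1), d=1 → -e1, X_4=(-2)
t=4: X=(-2), d=0 → +e1, X_5=(-1)
t=5: X=(-1), d=0 → +e1, X_6=(0)
t=6: X=(0), d=1 → -e1, X_7=(-1)

1


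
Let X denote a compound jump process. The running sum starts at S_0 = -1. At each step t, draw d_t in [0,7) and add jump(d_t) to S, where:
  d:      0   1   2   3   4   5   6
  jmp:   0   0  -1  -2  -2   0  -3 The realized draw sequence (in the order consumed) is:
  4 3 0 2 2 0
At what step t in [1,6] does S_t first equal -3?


t=0: S=-1, d=4, jump=-2, S_1=-3
t=1: S=-3, d=3, jump=-2, S_2=-5
t=2: S=-5, d=0, jump=0, S_3=-5
t=3: S=-5, d=2, jump=-1, S_4=-6
t=4: S=-6, d=2, jump=-1, S_5=-7
t=5: S=-7, d=0, jump=0, S_6=-7

1


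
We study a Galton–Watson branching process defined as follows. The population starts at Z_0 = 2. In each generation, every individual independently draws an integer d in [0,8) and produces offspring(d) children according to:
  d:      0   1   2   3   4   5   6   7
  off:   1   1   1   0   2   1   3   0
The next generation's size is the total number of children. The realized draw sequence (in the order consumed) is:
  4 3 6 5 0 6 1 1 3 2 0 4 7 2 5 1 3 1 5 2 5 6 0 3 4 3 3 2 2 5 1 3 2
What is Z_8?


3

gen 0: Z_0=2, draws=[4, 3], offspring=[2, 0], Z_1=2
gen 1: Z_1=2, draws=[6, 5], offspring=[3, 1], Z_2=4
gen 2: Z_2=4, draws=[0, 6, 1, 1], offspring=[1, 3, 1, 1], Z_3=6
gen 3: Z_3=6, draws=[3, 2, 0, 4, 7, 2], offspring=[0, 1, 1, 2, 0, 1], Z_4=5
gen 4: Z_4=5, draws=[5, 1, 3, 1, 5], offspring=[1, 1, 0, 1, 1], Z_5=4
gen 5: Z_5=4, draws=[2, 5, 6, 0], offspring=[1, 1, 3, 1], Z_6=6
gen 6: Z_6=6, draws=[3, 4, 3, 3, 2, 2], offspring=[0, 2, 0, 0, 1, 1], Z_7=4
gen 7: Z_7=4, draws=[5, 1, 3, 2], offspring=[1, 1, 0, 1], Z_8=3


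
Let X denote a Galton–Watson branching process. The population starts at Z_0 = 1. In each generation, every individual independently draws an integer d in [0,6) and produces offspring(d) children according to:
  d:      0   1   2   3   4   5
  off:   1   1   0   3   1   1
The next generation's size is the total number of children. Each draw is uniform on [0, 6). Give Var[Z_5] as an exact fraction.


628819499/60466176

Outcome values over d=0..5: [1, 1, 0, 3, 1, 1]
Σy = 7, Σy² = 13, M = 6
μ = 7/6 = 7/6,  σ² = 13/6 − (7/6)² = 29/36
V_0 = 0, E_0 = 1
V_1 = 29/36·E_0 + (7/6)²·V_0 = 29/36;  E_1 = 7/6
V_2 = 29/36·E_1 + (7/6)²·V_1 = 2639/1296;  E_2 = 49/36
V_3 = 29/36·E_2 + (7/6)²·V_2 = 180467/46656;  E_3 = 343/216
V_4 = 29/36·E_3 + (7/6)²·V_3 = 10991435/1679616;  E_4 = 2401/1296
V_5 = 29/36·E_4 + (7/6)²·V_4 = 628819499/60466176;  E_5 = 16807/7776


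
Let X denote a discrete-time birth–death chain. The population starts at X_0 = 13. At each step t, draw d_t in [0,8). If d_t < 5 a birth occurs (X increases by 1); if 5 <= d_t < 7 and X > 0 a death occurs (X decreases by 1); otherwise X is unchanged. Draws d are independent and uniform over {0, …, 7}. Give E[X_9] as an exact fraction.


X can drop by at most 1 per step and X_0 = 13 > T = 9, so X_t >= 13 − t >= 4 > 0 for every t <= 9: the floor at 0 (the 'and X > 0' condition) never binds. Hence X_9 = X_0 + Σ_{t<9} Y_t with i.i.d. increments Y_t = y(d_t) ∈ {+1, −1, 0}.
Outcome values over d=0..7: [1, 1, 1, 1, 1, -1, -1, 0]
Σy = 3, Σy² = 7, M = 8
μ = 3/8 = 3/8,  σ² = 7/8 − (3/8)² = 47/64
E[X_9] = 13 + 9·(3/8) = 131/8

131/8


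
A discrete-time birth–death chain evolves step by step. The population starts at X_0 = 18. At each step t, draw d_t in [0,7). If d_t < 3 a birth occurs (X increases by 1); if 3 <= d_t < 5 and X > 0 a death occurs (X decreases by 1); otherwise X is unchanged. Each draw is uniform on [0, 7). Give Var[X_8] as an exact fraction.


X can drop by at most 1 per step and X_0 = 18 > T = 8, so X_t >= 18 − t >= 10 > 0 for every t <= 8: the floor at 0 (the 'and X > 0' condition) never binds. Hence X_8 = X_0 + Σ_{t<8} Y_t with i.i.d. increments Y_t = y(d_t) ∈ {+1, −1, 0}.
Outcome values over d=0..6: [1, 1, 1, -1, -1, 0, 0]
Σy = 1, Σy² = 5, M = 7
μ = 1/7 = 1/7,  σ² = 5/7 − (1/7)² = 34/49
Independent increments: Var[X_8] = 8·σ² = 8·(34/49) = 272/49

272/49


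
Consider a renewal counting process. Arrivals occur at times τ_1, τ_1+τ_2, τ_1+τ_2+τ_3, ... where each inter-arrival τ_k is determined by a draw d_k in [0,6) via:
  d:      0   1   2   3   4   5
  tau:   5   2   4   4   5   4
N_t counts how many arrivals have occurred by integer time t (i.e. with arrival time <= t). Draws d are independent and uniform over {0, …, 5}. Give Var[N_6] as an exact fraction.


7871/46656

Inter-arrival values over d=0..5: [5, 2, 4, 4, 5, 4]
Each d has probability 1/6, so the pmf of τ is: f(2) = 1/6, f(4) = 1/2, f(5) = 1/3
Let p_n(j) = P(N_n = j), with p_0 = [1]. Condition on τ_1: p_n(0) = P(τ > n), and for j >= 1, p_n(j) = Σ_{k<=n} f(k)·p_{n−k}(j−1)
p_1 = [1]  (j = 0)
p_2 = [5/6, 1/6]  (j = 0..1)
p_3 = [5/6, 1/6]  (j = 0..1)
p_4 = [1/3, 23/36, 1/36]  (j = 0..2)
p_5 = [0, 35/36, 1/36]  (j = 0..2)
p_6 = [0, 29/36, 41/216, 1/216]  (j = 0..3)
E[N_6] = Σ j·p_6(j) = 259/216;  E[N_6²] = Σ j²·p_6(j) = 347/216
Var[N_6] = 347/216 − (259/216)² = 7871/46656


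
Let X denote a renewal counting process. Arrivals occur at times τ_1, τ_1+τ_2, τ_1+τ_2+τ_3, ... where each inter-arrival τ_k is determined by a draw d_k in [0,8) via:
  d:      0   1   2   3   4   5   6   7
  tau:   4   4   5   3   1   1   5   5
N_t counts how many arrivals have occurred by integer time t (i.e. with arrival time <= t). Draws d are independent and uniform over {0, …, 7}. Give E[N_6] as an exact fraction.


6357/4096

Inter-arrival values over d=0..7: [4, 4, 5, 3, 1, 1, 5, 5]
Each d has probability 1/8, so the pmf of τ is: f(1) = 1/4, f(3) = 1/8, f(4) = 1/4, f(5) = 3/8
Renewal equation for m(n) = E[N_n]: condition on τ_1 = k (if k <= n, one arrival plus a fresh copy on the remaining n−k steps): m(n) = F(n) + Σ_{k<=n} f(k)·m(n−k), where F(n) = P(τ <= n) and m(0) = 0
m(1) = F(1) = 1/4
m(2) = F(2) + f(1)·m(1) = 1/4 + 1/4·1/4 = 5/16
m(3) = F(3) + f(1)·m(2) = 3/8 + 1/4·5/16 = 29/64
m(4) = F(4) + f(1)·m(3) + f(3)·m(1) = 5/8 + 1/4·29/64 + 1/8·1/4 = 197/256
m(5) = F(5) + f(1)·m(4) + f(3)·m(2) + f(4)·m(1) = 1 + 1/4·197/256 + 1/8·5/16 + 1/4·1/4 = 1325/1024
m(6) = F(6) + f(1)·m(5) + f(3)·m(3) + f(4)·m(2) + f(5)·m(1) = 1 + 1/4·1325/1024 + 1/8·29/64 + 1/4·5/16 + 3/8·1/4 = 6357/4096
E[N_6] = m(6) = 6357/4096


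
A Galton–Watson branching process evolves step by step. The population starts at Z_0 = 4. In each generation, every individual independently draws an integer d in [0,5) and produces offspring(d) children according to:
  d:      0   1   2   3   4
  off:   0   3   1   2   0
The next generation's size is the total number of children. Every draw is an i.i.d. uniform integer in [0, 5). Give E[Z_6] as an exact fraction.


186624/15625

Outcome values over d=0..4: [0, 3, 1, 2, 0]
Σy = 6, Σy² = 14, M = 5
μ = 6/5 = 6/5,  σ² = 14/5 − (6/5)² = 34/25
E[Z_0] = 4
E[Z_1] = 6/5·E[Z_0] = 24/5
E[Z_2] = 6/5·E[Z_1] = 144/25
E[Z_3] = 6/5·E[Z_2] = 864/125
E[Z_4] = 6/5·E[Z_3] = 5184/625
E[Z_5] = 6/5·E[Z_4] = 31104/3125
E[Z_6] = 6/5·E[Z_5] = 186624/15625


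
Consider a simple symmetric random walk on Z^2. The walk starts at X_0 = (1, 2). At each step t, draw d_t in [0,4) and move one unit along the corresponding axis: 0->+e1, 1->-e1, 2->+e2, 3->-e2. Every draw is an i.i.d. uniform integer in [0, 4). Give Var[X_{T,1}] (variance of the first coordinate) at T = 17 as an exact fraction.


Outcome values over d=0..3: [1, -1, 0, 0]
Σy = 0, Σy² = 2, M = 4
μ = 0/4 = 0,  σ² = 2/4 − (0)² = 1/2
Independent increments: Var[X_17] = 17·σ² = 17·(1/2) = 17/2

17/2


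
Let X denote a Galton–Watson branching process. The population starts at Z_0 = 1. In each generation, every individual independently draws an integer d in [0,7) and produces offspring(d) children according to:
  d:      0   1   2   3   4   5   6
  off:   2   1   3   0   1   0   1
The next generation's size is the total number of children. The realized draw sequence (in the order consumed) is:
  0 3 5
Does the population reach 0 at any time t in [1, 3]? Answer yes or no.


gen 0: Z_0=1, draws=[0], offspring=[2], Z_1=2
gen 1: Z_1=2, draws=[3, 5], offspring=[0, 0], Z_2=0
gen 2: Z_2=0, draws=[], offspring=[], Z_3=0

yes


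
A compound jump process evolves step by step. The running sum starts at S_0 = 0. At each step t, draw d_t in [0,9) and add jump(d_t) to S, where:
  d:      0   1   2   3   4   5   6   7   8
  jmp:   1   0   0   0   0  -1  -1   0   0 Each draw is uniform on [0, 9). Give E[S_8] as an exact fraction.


-8/9

Outcome values over d=0..8: [1, 0, 0, 0, 0, -1, -1, 0, 0]
Σy = -1, Σy² = 3, M = 9
μ = -1/9 = -1/9,  σ² = 3/9 − (-1/9)² = 26/81
E[S_8] = 0 + 8·(-1/9) = -8/9


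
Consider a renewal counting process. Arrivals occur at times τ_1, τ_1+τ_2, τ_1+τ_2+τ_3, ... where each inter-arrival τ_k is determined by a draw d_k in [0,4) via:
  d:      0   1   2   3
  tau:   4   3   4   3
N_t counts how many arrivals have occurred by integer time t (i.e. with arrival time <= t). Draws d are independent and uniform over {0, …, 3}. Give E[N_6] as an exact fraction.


5/4

Inter-arrival values over d=0..3: [4, 3, 4, 3]
Each d has probability 1/4, so the pmf of τ is: f(3) = 1/2, f(4) = 1/2
Renewal equation for m(n) = E[N_n]: condition on τ_1 = k (if k <= n, one arrival plus a fresh copy on the remaining n−k steps): m(n) = F(n) + Σ_{k<=n} f(k)·m(n−k), where F(n) = P(τ <= n) and m(0) = 0
m(1) = F(1) = 0
m(2) = F(2) = 0
m(3) = F(3) = 1/2
m(4) = F(4) = 1
m(5) = F(5) = 1
m(6) = F(6) + f(3)·m(3) = 1 + 1/2·1/2 = 5/4
E[N_6] = m(6) = 5/4


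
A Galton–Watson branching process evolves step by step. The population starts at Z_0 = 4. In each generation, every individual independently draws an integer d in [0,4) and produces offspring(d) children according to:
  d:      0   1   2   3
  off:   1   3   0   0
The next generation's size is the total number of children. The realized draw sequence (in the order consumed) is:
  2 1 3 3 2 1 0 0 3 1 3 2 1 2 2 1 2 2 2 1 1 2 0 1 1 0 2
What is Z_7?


8

gen 0: Z_0=4, draws=[2, 1, 3, 3], offspring=[0, 3, 0, 0], Z_1=3
gen 1: Z_1=3, draws=[2, 1, 0], offspring=[0, 3, 1], Z_2=4
gen 2: Z_2=4, draws=[0, 3, 1, 3], offspring=[1, 0, 3, 0], Z_3=4
gen 3: Z_3=4, draws=[2, 1, 2, 2], offspring=[0, 3, 0, 0], Z_4=3
gen 4: Z_4=3, draws=[1, 2, 2], offspring=[3, 0, 0], Z_5=3
gen 5: Z_5=3, draws=[2, 1, 1], offspring=[0, 3, 3], Z_6=6
gen 6: Z_6=6, draws=[2, 0, 1, 1, 0, 2], offspring=[0, 1, 3, 3, 1, 0], Z_7=8


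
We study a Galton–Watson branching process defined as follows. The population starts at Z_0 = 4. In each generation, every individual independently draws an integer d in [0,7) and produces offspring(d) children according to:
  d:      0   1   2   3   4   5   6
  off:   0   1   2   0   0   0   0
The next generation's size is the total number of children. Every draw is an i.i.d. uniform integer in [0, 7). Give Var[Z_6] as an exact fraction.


Outcome values over d=0..6: [0, 1, 2, 0, 0, 0, 0]
Σy = 3, Σy² = 5, M = 7
μ = 3/7 = 3/7,  σ² = 5/7 − (3/7)² = 26/49
V_0 = 0, E_0 = 4
V_1 = 26/49·E_0 + (3/7)²·V_0 = 104/49;  E_1 = 12/7
V_2 = 26/49·E_1 + (3/7)²·V_1 = 3120/2401;  E_2 = 36/49
V_3 = 26/49·E_2 + (3/7)²·V_2 = 73944/117649;  E_3 = 108/343
V_4 = 26/49·E_3 + (3/7)²·V_3 = 1628640/5764801;  E_4 = 324/2401
V_5 = 26/49·E_4 + (3/7)²·V_4 = 34883784/282475249;  E_5 = 972/16807
V_6 = 26/49·E_5 + (3/7)²·V_5 = 738700560/13841287201;  E_6 = 2916/117649

738700560/13841287201


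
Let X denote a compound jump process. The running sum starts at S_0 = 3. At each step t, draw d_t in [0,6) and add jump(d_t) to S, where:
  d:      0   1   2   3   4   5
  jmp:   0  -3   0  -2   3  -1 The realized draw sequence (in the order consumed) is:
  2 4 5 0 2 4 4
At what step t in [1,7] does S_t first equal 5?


t=0: S=3, d=2, jump=0, S_1=3
t=1: S=3, d=4, jump=3, S_2=6
t=2: S=6, d=5, jump=-1, S_3=5
t=3: S=5, d=0, jump=0, S_4=5
t=4: S=5, d=2, jump=0, S_5=5
t=5: S=5, d=4, jump=3, S_6=8
t=6: S=8, d=4, jump=3, S_7=11

3


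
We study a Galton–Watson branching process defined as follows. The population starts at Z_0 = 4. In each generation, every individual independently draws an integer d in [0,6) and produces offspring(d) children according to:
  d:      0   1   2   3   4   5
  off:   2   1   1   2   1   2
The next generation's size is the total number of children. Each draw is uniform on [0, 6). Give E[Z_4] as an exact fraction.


81/4

Outcome values over d=0..5: [2, 1, 1, 2, 1, 2]
Σy = 9, Σy² = 15, M = 6
μ = 9/6 = 3/2,  σ² = 15/6 − (3/2)² = 1/4
E[Z_0] = 4
E[Z_1] = 3/2·E[Z_0] = 6
E[Z_2] = 3/2·E[Z_1] = 9
E[Z_3] = 3/2·E[Z_2] = 27/2
E[Z_4] = 3/2·E[Z_3] = 81/4


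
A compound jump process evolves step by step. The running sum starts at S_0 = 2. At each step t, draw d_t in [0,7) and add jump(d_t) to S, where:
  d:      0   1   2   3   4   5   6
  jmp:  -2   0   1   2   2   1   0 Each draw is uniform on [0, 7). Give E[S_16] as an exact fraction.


78/7

Outcome values over d=0..6: [-2, 0, 1, 2, 2, 1, 0]
Σy = 4, Σy² = 14, M = 7
μ = 4/7 = 4/7,  σ² = 14/7 − (4/7)² = 82/49
E[S_16] = 2 + 16·(4/7) = 78/7


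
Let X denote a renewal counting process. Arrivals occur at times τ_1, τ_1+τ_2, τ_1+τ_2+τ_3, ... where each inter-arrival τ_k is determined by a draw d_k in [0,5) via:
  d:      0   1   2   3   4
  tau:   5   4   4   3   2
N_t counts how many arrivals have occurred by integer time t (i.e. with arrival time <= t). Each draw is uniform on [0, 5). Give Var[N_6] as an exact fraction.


3694/15625

Inter-arrival values over d=0..4: [5, 4, 4, 3, 2]
Each d has probability 1/5, so the pmf of τ is: f(2) = 1/5, f(3) = 1/5, f(4) = 2/5, f(5) = 1/5
Let p_n(j) = P(N_n = j), with p_0 = [1]. Condition on τ_1: p_n(0) = P(τ > n), and for j >= 1, p_n(j) = Σ_{k<=n} f(k)·p_{n−k}(j−1)
p_1 = [1]  (j = 0)
p_2 = [4/5, 1/5]  (j = 0..1)
p_3 = [3/5, 2/5]  (j = 0..1)
p_4 = [1/5, 19/25, 1/25]  (j = 0..2)
p_5 = [0, 22/25, 3/25]  (j = 0..2)
p_6 = [0, 17/25, 39/125, 1/125]  (j = 0..3)
E[N_6] = Σ j·p_6(j) = 166/125;  E[N_6²] = Σ j²·p_6(j) = 2
Var[N_6] = 2 − (166/125)² = 3694/15625


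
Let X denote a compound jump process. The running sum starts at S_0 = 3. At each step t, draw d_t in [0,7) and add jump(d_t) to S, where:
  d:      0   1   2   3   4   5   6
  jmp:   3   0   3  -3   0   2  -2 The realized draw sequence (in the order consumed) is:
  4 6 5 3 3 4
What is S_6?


-3

t=0: S=3, d=4, jump=0, S_1=3
t=1: S=3, d=6, jump=-2, S_2=1
t=2: S=1, d=5, jump=2, S_3=3
t=3: S=3, d=3, jump=-3, S_4=0
t=4: S=0, d=3, jump=-3, S_5=-3
t=5: S=-3, d=4, jump=0, S_6=-3
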